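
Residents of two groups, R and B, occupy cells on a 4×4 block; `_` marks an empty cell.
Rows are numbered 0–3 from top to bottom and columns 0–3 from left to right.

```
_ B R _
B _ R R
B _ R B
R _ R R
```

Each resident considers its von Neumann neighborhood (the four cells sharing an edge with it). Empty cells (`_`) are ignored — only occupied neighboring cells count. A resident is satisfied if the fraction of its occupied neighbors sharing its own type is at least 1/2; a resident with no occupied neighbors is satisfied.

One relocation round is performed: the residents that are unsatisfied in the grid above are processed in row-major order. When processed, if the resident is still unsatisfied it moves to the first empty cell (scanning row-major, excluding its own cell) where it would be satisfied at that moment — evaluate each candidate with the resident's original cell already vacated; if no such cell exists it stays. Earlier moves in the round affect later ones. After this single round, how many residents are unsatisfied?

Initially unsatisfied (in order): (0,1), (2,3), (3,0).
  (0,1) → (0,0).
  (2,3) → (0,1).
  (3,0) → (0,3).
Resulting grid:
B B R R
B _ R R
B _ R _
_ _ R R
All satisfied now.

0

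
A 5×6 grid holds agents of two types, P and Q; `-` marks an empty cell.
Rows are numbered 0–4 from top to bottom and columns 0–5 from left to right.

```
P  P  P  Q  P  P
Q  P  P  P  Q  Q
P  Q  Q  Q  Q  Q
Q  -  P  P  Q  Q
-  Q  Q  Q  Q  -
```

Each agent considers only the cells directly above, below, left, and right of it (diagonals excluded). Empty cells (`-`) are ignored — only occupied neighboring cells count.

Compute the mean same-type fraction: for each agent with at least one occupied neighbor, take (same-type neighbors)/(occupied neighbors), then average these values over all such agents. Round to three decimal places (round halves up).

Row 0: (0,0)P 1/2 · (0,1)P 3/3 · (0,2)P 2/3 · (0,3)Q 0/3 · (0,4)P 1/3 · (0,5)P 1/2
Row 1: (1,0)Q 0/3 · (1,1)P 2/4 · (1,2)P 3/4 · (1,3)P 1/4 · (1,4)Q 2/4 · (1,5)Q 2/3
Row 2: (2,0)P 0/3 · (2,1)Q 1/3 · (2,2)Q 2/4 · (2,3)Q 2/4 · (2,4)Q 4/4 · (2,5)Q 3/3
Row 3: (3,0)Q 0/1 · (3,2)P 1/3 · (3,3)P 1/4 · (3,4)Q 3/4 · (3,5)Q 2/2
Row 4: (4,1)Q 1/1 · (4,2)Q 2/3 · (4,3)Q 2/3 · (4,4)Q 2/2
Sum over 27 agents: 1/2 + 3/3 + 2/3 + 0/3 + 1/3 + 1/2 + 0/3 + 2/4 + 3/4 + 1/4 + 2/4 + 2/3 + 0/3 + 1/3 + 2/4 + 2/4 + 4/4 + 3/3 + 0/1 + 1/3 + 1/4 + 3/4 + 2/2 + 1/1 + 2/3 + 2/3 + 2/2 = 44/3; mean = 44/3 ÷ 27 = 44/81 = 0.543209… → 0.543.

0.543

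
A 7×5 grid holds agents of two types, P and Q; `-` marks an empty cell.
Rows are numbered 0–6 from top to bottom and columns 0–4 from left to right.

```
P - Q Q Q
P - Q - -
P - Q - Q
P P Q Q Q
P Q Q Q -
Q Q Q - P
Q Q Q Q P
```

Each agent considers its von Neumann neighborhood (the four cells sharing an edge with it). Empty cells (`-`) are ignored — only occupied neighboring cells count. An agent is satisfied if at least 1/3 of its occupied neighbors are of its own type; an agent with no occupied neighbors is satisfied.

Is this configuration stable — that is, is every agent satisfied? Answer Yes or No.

Yes

(0,0)P 1/1 ok
(0,2)Q 2/2 ok
(0,3)Q 2/2 ok
(0,4)Q 1/1 ok
(1,0)P 2/2 ok
(1,2)Q 2/2 ok
(2,0)P 2/2 ok
(2,2)Q 2/2 ok
(2,4)Q 1/1 ok
(3,0)P 3/3 ok
(3,1)P 1/3 ok
(3,2)Q 3/4 ok
(3,3)Q 3/3 ok
(3,4)Q 2/2 ok
(4,0)P 1/3 ok
(4,1)Q 2/4 ok
(4,2)Q 4/4 ok
(4,3)Q 2/2 ok
(5,0)Q 2/3 ok
(5,1)Q 4/4 ok
(5,2)Q 3/3 ok
(5,4)P 1/1 ok
(6,0)Q 2/2 ok
(6,1)Q 3/3 ok
(6,2)Q 3/3 ok
(6,3)Q 1/2 ok
(6,4)P 1/2 ok
All meet the threshold, so the configuration is stable.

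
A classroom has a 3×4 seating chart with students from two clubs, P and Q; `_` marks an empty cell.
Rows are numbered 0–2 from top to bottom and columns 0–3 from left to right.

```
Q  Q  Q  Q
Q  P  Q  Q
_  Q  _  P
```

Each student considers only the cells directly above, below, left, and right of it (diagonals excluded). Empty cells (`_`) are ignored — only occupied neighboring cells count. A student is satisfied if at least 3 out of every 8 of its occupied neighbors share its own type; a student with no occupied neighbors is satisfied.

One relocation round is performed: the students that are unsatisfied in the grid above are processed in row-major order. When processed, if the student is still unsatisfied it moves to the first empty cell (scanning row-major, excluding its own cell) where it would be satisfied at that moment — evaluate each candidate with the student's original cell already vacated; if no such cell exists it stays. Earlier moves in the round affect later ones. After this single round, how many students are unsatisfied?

1

Initially unsatisfied (in order): (1,1), (2,1), (2,3).
  (1,1): no empty cell satisfies it; stays.
  (2,1) → (2,0).
  (2,3) → (2,1).
Resulting grid:
Q Q Q Q
Q P Q Q
Q P _ _
Unsatisfied now: (1,1).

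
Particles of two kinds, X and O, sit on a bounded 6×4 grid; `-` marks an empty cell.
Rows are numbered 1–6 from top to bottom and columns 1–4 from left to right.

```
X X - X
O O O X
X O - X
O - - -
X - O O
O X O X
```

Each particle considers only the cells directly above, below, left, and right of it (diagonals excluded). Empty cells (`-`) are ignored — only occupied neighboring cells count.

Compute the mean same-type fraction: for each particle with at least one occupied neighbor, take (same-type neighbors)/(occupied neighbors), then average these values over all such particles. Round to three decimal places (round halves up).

(1,1)X 1/2
(1,2)X 1/2
(1,4)X 1/1
(2,1)O 1/3
(2,2)O 3/4
(2,3)O 1/2
(2,4)X 2/3
(3,1)X 0/3
(3,2)O 1/2
(3,4)X 1/1
(4,1)O 0/2
(5,1)X 0/2
(5,3)O 2/2
(5,4)O 1/2
(6,1)O 0/2
(6,2)X 0/2
(6,3)O 1/3
(6,4)X 0/2
Sum over 18 particles: 1/2 + 1/2 + 1/1 + 1/3 + 3/4 + 1/2 + 2/3 + 0/3 + 1/2 + 1/1 + 0/2 + 0/2 + 2/2 + 1/2 + 0/2 + 0/2 + 1/3 + 0/2 = 91/12; mean = 91/12 ÷ 18 = 91/216 = 0.421296… → 0.421.

0.421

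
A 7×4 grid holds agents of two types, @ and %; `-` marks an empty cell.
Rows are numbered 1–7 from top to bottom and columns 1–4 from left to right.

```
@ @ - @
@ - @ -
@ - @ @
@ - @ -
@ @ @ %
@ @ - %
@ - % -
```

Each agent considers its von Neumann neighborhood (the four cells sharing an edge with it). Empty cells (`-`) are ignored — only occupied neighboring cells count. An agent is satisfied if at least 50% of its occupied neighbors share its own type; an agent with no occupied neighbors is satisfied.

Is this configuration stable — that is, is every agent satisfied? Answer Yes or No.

Row 1: (1,1)@ 2/2 ok · (1,2)@ 1/1 ok · (1,4)@ 0/0 ok
Row 2: (2,1)@ 2/2 ok · (2,3)@ 1/1 ok
Row 3: (3,1)@ 2/2 ok · (3,3)@ 3/3 ok · (3,4)@ 1/1 ok
Row 4: (4,1)@ 2/2 ok · (4,3)@ 2/2 ok
Row 5: (5,1)@ 3/3 ok · (5,2)@ 3/3 ok · (5,3)@ 2/3 ok · (5,4)% 1/2 ok
Row 6: (6,1)@ 3/3 ok · (6,2)@ 2/2 ok · (6,4)% 1/1 ok
Row 7: (7,1)@ 1/1 ok · (7,3)% 0/0 ok
All meet the threshold, so the configuration is stable.

Yes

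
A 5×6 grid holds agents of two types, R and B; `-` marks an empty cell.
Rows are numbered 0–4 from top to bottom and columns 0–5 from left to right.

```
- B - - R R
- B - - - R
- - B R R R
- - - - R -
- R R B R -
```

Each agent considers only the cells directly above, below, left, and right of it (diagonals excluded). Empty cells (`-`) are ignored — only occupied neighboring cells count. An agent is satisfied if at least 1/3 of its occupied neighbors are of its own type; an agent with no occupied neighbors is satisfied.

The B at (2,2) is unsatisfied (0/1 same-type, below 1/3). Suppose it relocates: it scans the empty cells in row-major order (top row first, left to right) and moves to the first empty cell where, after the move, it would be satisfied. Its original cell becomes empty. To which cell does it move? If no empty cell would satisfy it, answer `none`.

(0,0)

Vacating (2,2). Empty cells in order:
  (0,0): 1/1 same-type → satisfied — stop here.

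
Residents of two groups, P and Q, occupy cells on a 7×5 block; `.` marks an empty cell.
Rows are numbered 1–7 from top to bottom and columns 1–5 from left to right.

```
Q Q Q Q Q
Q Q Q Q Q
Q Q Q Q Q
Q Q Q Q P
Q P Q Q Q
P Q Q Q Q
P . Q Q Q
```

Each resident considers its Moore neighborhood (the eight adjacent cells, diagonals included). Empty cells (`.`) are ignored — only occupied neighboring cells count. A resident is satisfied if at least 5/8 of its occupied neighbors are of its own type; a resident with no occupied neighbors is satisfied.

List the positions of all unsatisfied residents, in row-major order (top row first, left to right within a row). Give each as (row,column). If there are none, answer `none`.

(4,5), (5,1), (5,2), (6,1), (6,2), (7,1)

(1,1)Q 3/3 satisfied
(1,2)Q 5/5 satisfied
(1,3)Q 5/5 satisfied
(1,4)Q 5/5 satisfied
(1,5)Q 3/3 satisfied
(2,1)Q 5/5 satisfied
(2,2)Q 8/8 satisfied
(2,3)Q 8/8 satisfied
(2,4)Q 8/8 satisfied
(2,5)Q 5/5 satisfied
(3,1)Q 5/5 satisfied
(3,2)Q 8/8 satisfied
(3,3)Q 8/8 satisfied
(3,4)Q 7/8 satisfied
(3,5)Q 4/5 satisfied
(4,1)Q 4/5 satisfied
(4,2)Q 7/8 satisfied
(4,3)Q 7/8 satisfied
(4,4)Q 7/8 satisfied
(4,5)P 0/5 not
(5,1)Q 3/5 not
(5,2)P 1/8 not
(5,3)Q 7/8 satisfied
(5,4)Q 7/8 satisfied
(5,5)Q 4/5 satisfied
(6,1)P 2/4 not
(6,2)Q 4/7 not
(6,3)Q 6/7 satisfied
(6,4)Q 8/8 satisfied
(6,5)Q 5/5 satisfied
(7,1)P 1/2 not
(7,3)Q 4/4 satisfied
(7,4)Q 5/5 satisfied
(7,5)Q 3/3 satisfied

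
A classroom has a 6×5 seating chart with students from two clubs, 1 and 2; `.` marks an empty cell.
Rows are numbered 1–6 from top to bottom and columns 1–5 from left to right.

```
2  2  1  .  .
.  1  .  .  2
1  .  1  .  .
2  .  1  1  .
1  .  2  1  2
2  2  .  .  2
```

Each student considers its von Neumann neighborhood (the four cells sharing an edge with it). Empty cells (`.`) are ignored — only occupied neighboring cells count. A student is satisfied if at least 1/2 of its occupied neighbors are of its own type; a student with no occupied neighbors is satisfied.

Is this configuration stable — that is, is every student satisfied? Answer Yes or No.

Row 1: (1,1)2 1/1 ✓ · (1,2)2 1/3 ✗ · (1,3)1 0/1 ✗
Row 2: (2,2)1 0/1 ✗ · (2,5)2 0/0 ✓
Row 3: (3,1)1 0/1 ✗ · (3,3)1 1/1 ✓
Row 4: (4,1)2 0/2 ✗ · (4,3)1 2/3 ✓ · (4,4)1 2/2 ✓
Row 5: (5,1)1 0/2 ✗ · (5,3)2 0/2 ✗ · (5,4)1 1/3 ✗ · (5,5)2 1/2 ✓
Row 6: (6,1)2 1/2 ✓ · (6,2)2 1/1 ✓ · (6,5)2 1/1 ✓
For instance (1,2) has only 1/3 same-type neighbors, below 1/2.

No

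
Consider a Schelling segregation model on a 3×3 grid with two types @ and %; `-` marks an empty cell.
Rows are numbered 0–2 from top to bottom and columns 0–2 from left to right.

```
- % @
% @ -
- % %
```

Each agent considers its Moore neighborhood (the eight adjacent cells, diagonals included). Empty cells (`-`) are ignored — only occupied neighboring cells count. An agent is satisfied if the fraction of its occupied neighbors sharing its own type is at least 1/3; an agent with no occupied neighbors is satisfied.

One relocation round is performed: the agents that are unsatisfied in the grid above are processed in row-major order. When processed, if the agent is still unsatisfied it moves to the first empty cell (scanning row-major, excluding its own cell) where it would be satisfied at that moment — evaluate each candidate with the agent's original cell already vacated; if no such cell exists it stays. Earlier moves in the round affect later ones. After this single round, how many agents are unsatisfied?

Initially unsatisfied (in order): (1,1).
  (1,1): no empty cell satisfies it; stays.
Resulting grid:
- % @
% @ -
- % %
Unsatisfied now: (1,1).

1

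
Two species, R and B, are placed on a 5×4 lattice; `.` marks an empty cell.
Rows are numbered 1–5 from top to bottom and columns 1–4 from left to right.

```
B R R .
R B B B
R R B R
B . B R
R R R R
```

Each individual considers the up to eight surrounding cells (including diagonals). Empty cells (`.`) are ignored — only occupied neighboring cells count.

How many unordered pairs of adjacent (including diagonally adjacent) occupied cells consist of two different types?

Scan each occupied cell's neighbors to the right and below (and the two forward diagonals) so each pair is counted once.
From row 1: 7 unlike of 10 pairs (running 7/10).
From row 2: 6 unlike of 13 pairs (running 13/23).
From row 3: 7 unlike of 10 pairs (running 20/33).
From row 4: 6 unlike of 8 pairs (running 26/41).
From row 5: 0 unlike of 3 pairs (running 26/44).
Total adjacent occupied pairs: 44; unlike-type pairs: 26.

26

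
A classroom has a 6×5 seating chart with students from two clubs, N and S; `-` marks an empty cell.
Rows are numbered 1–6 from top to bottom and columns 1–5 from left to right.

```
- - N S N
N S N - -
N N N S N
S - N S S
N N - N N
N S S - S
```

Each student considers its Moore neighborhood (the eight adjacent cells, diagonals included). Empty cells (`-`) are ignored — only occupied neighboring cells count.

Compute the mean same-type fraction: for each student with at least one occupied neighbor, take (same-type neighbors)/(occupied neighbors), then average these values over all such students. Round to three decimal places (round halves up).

(1,3)N 1/3
(1,4)S 0/3
(1,5)N 0/1
(2,1)N 2/3
(2,2)S 0/6
(2,3)N 3/6
(3,1)N 2/4
(3,2)N 5/7
(3,3)N 3/6
(3,4)S 2/6
(3,5)N 0/3
(4,1)S 0/4
(4,3)N 4/6
(4,4)S 2/7
(4,5)S 2/5
(5,1)N 2/4
(5,2)N 3/6
(5,4)N 2/6
(5,5)N 1/4
(6,1)N 2/3
(6,2)S 1/4
(6,3)S 1/3
(6,5)S 0/2
Sum over 23 students: 1/3 + 0/3 + 0/1 + 2/3 + 0/6 + 3/6 + 2/4 + 5/7 + 3/6 + 2/6 + 0/3 + 0/4 + 4/6 + 2/7 + 2/5 + 2/4 + 3/6 + 2/6 + 1/4 + 2/3 + 1/4 + 1/3 + 0/2 = 116/15; mean = 116/15 ÷ 23 = 116/345 = 0.336231… → 0.336.

0.336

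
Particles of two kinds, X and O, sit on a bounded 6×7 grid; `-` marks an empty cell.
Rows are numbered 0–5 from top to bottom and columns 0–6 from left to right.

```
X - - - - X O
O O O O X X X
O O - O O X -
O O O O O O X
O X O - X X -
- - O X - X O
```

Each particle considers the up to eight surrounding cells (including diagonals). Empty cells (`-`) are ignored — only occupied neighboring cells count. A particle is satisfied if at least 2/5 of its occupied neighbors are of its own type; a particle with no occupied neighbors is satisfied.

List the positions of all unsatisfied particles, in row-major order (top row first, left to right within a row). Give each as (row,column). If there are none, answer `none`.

(0,0)X 0/2 ✗
(0,5)X 3/4 ✓
(0,6)O 0/3 ✗
(1,0)O 3/4 ✓
(1,1)O 4/5 ✓
(1,2)O 4/4 ✓
(1,3)O 3/4 ✓
(1,4)X 3/6 ✓
(1,5)X 4/6 ✓
(1,6)X 3/4 ✓
(2,0)O 5/5 ✓
(2,1)O 7/7 ✓
(2,3)O 6/7 ✓
(2,4)O 5/8 ✓
(2,5)X 4/7 ✓
(3,0)O 4/5 ✓
(3,1)O 6/7 ✓
(3,2)O 5/6 ✓
(3,3)O 5/6 ✓
(3,4)O 4/7 ✓
(3,5)O 2/6 ✗
(3,6)X 2/3 ✓
(4,0)O 2/3 ✓
(4,1)X 0/6 ✗
(4,2)O 4/6 ✓
(4,4)X 3/6 ✓
(4,5)X 3/6 ✓
(5,2)O 1/3 ✗
(5,3)X 1/3 ✗
(5,5)X 2/3 ✓
(5,6)O 0/2 ✗

(0,0), (0,6), (3,5), (4,1), (5,2), (5,3), (5,6)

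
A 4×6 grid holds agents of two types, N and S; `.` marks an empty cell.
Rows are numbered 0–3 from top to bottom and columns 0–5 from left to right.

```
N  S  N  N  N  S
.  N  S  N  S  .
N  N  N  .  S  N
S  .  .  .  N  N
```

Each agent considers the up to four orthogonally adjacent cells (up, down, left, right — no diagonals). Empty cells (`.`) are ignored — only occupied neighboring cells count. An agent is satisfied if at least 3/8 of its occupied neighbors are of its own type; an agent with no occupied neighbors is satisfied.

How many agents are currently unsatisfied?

11

(0,0)N 0/1 unhappy
(0,1)S 0/3 unhappy
(0,2)N 1/3 unhappy
(0,3)N 3/3 ok
(0,4)N 1/3 unhappy
(0,5)S 0/1 unhappy
(1,1)N 1/3 unhappy
(1,2)S 0/4 unhappy
(1,3)N 1/3 unhappy
(1,4)S 1/3 unhappy
(2,0)N 1/2 ok
(2,1)N 3/3 ok
(2,2)N 1/2 ok
(2,4)S 1/3 unhappy
(2,5)N 1/2 ok
(3,0)S 0/1 unhappy
(3,4)N 1/2 ok
(3,5)N 2/2 ok
Unsatisfied: (0,0), (0,1), (0,2), (0,4), (0,5), (1,1), (1,2), (1,3), (1,4), (2,4), (3,0) — 11 in total.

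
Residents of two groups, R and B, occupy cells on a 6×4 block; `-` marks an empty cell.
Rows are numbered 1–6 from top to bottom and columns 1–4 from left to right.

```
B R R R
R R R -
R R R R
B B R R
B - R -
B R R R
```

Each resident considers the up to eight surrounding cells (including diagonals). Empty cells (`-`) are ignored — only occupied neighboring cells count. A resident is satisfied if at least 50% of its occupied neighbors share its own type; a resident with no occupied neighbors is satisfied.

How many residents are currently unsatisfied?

(1,1)B 0/3 ✗
(1,2)R 4/5 ✓
(1,3)R 4/4 ✓
(1,4)R 2/2 ✓
(2,1)R 4/5 ✓
(2,2)R 7/8 ✓
(2,3)R 7/7 ✓
(3,1)R 3/5 ✓
(3,2)R 6/8 ✓
(3,3)R 6/7 ✓
(3,4)R 4/4 ✓
(4,1)B 2/4 ✓
(4,2)B 2/7 ✗
(4,3)R 5/6 ✓
(4,4)R 4/4 ✓
(5,1)B 3/4 ✓
(5,3)R 5/6 ✓
(6,1)B 1/2 ✓
(6,2)R 2/4 ✓
(6,3)R 3/3 ✓
(6,4)R 2/2 ✓
Unsatisfied: (1,1), (4,2) — 2 in total.

2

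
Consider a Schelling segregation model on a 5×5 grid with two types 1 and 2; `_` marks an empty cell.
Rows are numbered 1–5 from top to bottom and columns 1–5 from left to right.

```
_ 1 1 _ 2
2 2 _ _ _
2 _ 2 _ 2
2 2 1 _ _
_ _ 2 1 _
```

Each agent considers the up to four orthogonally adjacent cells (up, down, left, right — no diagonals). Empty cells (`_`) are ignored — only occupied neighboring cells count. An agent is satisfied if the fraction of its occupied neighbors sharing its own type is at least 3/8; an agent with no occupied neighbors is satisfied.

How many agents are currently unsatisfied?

4

Row 1: (1,2)1 1/2 satisfied · (1,3)1 1/1 satisfied · (1,5)2 0/0 satisfied
Row 2: (2,1)2 2/2 satisfied · (2,2)2 1/2 satisfied
Row 3: (3,1)2 2/2 satisfied · (3,3)2 0/1 not · (3,5)2 0/0 satisfied
Row 4: (4,1)2 2/2 satisfied · (4,2)2 1/2 satisfied · (4,3)1 0/3 not
Row 5: (5,3)2 0/2 not · (5,4)1 0/1 not
Unsatisfied: (3,3), (4,3), (5,3), (5,4) — 4 in total.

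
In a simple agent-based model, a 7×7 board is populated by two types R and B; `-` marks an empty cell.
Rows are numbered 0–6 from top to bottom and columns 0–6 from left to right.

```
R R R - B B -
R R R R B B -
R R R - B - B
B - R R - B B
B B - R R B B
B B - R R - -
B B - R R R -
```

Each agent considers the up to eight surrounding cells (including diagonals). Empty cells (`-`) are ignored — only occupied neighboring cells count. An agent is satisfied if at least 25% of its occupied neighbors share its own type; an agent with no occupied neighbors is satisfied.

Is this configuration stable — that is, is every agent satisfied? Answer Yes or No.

Row 0: (0,0)R 3/3 ok · (0,1)R 5/5 ok · (0,2)R 4/4 ok · (0,4)B 3/4 ok · (0,5)B 3/3 ok
Row 1: (1,0)R 5/5 ok · (1,1)R 8/8 ok · (1,2)R 6/6 ok · (1,3)R 3/6 ok · (1,4)B 4/5 ok · (1,5)B 5/5 ok
Row 2: (2,0)R 3/4 ok · (2,1)R 6/7 ok · (2,2)R 6/6 ok · (2,4)B 3/5 ok · (2,6)B 3/3 ok
Row 3: (3,0)B 2/4 ok · (3,2)R 4/5 ok · (3,3)R 4/5 ok · (3,5)B 5/6 ok · (3,6)B 4/4 ok
Row 4: (4,0)B 4/4 ok · (4,1)B 4/5 ok · (4,3)R 5/5 ok · (4,4)R 4/6 ok · (4,5)B 3/5 ok · (4,6)B 3/3 ok
Row 5: (5,0)B 5/5 ok · (5,1)B 5/5 ok · (5,3)R 5/5 ok · (5,4)R 6/7 ok
Row 6: (6,0)B 3/3 ok · (6,1)B 3/3 ok · (6,3)R 3/3 ok · (6,4)R 4/4 ok · (6,5)R 2/2 ok
All meet the threshold, so the configuration is stable.

Yes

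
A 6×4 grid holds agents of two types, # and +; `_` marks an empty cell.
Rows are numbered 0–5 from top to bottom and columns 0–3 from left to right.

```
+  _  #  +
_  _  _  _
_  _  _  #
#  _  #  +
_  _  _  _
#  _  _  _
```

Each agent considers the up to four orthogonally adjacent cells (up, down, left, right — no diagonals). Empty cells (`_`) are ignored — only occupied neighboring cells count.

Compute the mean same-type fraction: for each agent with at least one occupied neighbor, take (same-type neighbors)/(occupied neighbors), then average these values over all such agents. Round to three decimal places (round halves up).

Row 0: (0,0)+ — no occupied neighbors · (0,2)# 0/1 · (0,3)+ 0/1
Row 2: (2,3)# 0/1
Row 3: (3,0)# — no occupied neighbors · (3,2)# 0/1 · (3,3)+ 0/2
Row 5: (5,0)# — no occupied neighbors
Sum over 5 agents: 0/1 + 0/1 + 0/1 + 0/1 + 0/2 = 0; mean = 0 ÷ 5 = 0 = 0.0 → 0.000.

0.000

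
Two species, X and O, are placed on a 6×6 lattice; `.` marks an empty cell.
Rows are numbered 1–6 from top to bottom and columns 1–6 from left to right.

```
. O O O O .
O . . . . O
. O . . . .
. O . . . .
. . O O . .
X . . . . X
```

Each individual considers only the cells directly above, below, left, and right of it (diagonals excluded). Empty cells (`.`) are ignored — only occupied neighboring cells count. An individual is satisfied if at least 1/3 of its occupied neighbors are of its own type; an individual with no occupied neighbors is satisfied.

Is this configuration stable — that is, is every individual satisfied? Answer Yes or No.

Row 1: (1,2)O 1/1 ✓ · (1,3)O 2/2 ✓ · (1,4)O 2/2 ✓ · (1,5)O 1/1 ✓
Row 2: (2,1)O 0/0 ✓ · (2,6)O 0/0 ✓
Row 3: (3,2)O 1/1 ✓
Row 4: (4,2)O 1/1 ✓
Row 5: (5,3)O 1/1 ✓ · (5,4)O 1/1 ✓
Row 6: (6,1)X 0/0 ✓ · (6,6)X 0/0 ✓
All meet the threshold, so the configuration is stable.

Yes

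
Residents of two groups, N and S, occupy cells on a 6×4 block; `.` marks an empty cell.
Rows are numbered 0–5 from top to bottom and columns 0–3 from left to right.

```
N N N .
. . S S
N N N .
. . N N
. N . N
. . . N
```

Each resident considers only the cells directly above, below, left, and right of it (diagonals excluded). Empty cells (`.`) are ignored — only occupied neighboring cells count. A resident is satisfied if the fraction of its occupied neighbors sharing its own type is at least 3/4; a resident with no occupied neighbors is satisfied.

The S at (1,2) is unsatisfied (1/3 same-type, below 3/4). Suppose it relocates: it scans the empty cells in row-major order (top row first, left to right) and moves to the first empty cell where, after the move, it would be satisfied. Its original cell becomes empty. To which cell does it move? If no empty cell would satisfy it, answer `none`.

Vacating (1,2). Empty cells in order:
  (0,3): 1/2 same-type → still unsatisfied.
  (1,0): 0/2 same-type → still unsatisfied.
  (1,1): 0/2 same-type → still unsatisfied.
  (2,3): 1/3 same-type → still unsatisfied.
  (3,0): 0/1 same-type → still unsatisfied.
  (3,1): 0/3 same-type → still unsatisfied.
  (4,0): 0/1 same-type → still unsatisfied.
  (4,2): 0/3 same-type → still unsatisfied.
  (5,0): 0/0 same-type → satisfied — stop here.

(5,0)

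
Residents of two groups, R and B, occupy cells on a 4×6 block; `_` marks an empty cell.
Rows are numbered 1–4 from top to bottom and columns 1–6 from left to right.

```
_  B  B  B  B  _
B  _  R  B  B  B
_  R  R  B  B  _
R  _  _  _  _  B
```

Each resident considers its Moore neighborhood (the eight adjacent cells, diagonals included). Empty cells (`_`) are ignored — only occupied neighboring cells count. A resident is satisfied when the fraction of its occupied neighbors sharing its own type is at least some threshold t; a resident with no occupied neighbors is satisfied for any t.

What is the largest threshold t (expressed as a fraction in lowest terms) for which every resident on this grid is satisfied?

Row 1: (1,2)B 2/3 · (1,3)B 3/4 · (1,4)B 4/5 · (1,5)B 4/4
Row 2: (2,1)B 1/2 · (2,3)R 2/7 · (2,4)B 6/8 · (2,5)B 6/6 · (2,6)B 3/3
Row 3: (3,2)R 3/4 · (3,3)R 2/4 · (3,4)B 3/5 · (3,5)B 5/5
Row 4: (4,1)R 1/1 · (4,6)B 1/1
The smallest same-type fraction is 2/7 at (2,3), which reduces to 2/7. Any threshold above that leaves this resident unsatisfied.

2/7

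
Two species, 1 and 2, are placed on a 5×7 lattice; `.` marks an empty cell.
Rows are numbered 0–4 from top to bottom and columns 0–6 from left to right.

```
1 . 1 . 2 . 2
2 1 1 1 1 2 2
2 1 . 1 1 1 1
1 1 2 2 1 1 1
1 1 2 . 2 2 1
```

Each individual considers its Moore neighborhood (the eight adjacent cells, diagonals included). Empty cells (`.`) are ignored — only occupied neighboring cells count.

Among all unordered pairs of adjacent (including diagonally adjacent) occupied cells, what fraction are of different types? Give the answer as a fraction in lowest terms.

Scan each occupied cell's neighbors to the right and below (and the two forward diagonals) so each pair is counted once.
Row 0: 1(0,0)–2(1,0)≠ 1(0,0)–1(1,1)= 1(0,2)–1(1,2)= 1(0,2)–1(1,3)= 1(0,2)–1(1,1)= 2(0,4)–1(1,4)≠ 2(0,4)–2(1,5)= 2(0,4)–1(1,3)≠ 2(0,6)–2(1,6)= 2(0,6)–2(1,5)=  → 3/10 unlike.
Row 1: 2(1,0)–1(1,1)≠ 2(1,0)–2(2,0)= 2(1,0)–1(2,1)≠ 1(1,1)–1(1,2)= 1(1,1)–1(2,1)= 1(1,1)–2(2,0)≠ 1(1,2)–1(1,3)= 1(1,2)–1(2,3)= 1(1,2)–1(2,1)= 1(1,3)–1(1,4)= 1(1,3)–1(2,3)= 1(1,3)–1(2,4)= 1(1,4)–2(1,5)≠ 1(1,4)–1(2,4)= 1(1,4)–1(2,5)= 1(1,4)–1(2,3)= 2(1,5)–2(1,6)= 2(1,5)–1(2,5)≠ 2(1,5)–1(2,6)≠ 2(1,5)–1(2,4)≠ 2(1,6)–1(2,6)≠ 2(1,6)–1(2,5)≠  → 9/22 unlike.
Row 2: 2(2,0)–1(2,1)≠ 2(2,0)–1(3,0)≠ 2(2,0)–1(3,1)≠ 1(2,1)–1(3,1)= 1(2,1)–2(3,2)≠ 1(2,1)–1(3,0)= 1(2,3)–1(2,4)= 1(2,3)–2(3,3)≠ 1(2,3)–1(3,4)= 1(2,3)–2(3,2)≠ 1(2,4)–1(2,5)= 1(2,4)–1(3,4)= 1(2,4)–1(3,5)= 1(2,4)–2(3,3)≠ 1(2,5)–1(2,6)= 1(2,5)–1(3,5)= 1(2,5)–1(3,6)= 1(2,5)–1(3,4)= 1(2,6)–1(3,6)= 1(2,6)–1(3,5)=  → 7/20 unlike.
Row 3: 1(3,0)–1(3,1)= 1(3,0)–1(4,0)= 1(3,0)–1(4,1)= 1(3,1)–2(3,2)≠ 1(3,1)–1(4,1)= 1(3,1)–2(4,2)≠ 1(3,1)–1(4,0)= 2(3,2)–2(3,3)= 2(3,2)–2(4,2)= 2(3,2)–1(4,1)≠ 2(3,3)–1(3,4)≠ 2(3,3)–2(4,4)= 2(3,3)–2(4,2)= 1(3,4)–1(3,5)= 1(3,4)–2(4,4)≠ 1(3,4)–2(4,5)≠ 1(3,5)–1(3,6)= 1(3,5)–2(4,5)≠ 1(3,5)–1(4,6)= 1(3,5)–2(4,4)≠ 1(3,6)–1(4,6)= 1(3,6)–2(4,5)≠  → 9/22 unlike.
Row 4: 1(4,0)–1(4,1)= 1(4,1)–2(4,2)≠ 2(4,4)–2(4,5)= 2(4,5)–1(4,6)≠  → 2/4 unlike.
Total adjacent occupied pairs: 78; unlike-type pairs: 30.
30/78 reduces to 5/13.

5/13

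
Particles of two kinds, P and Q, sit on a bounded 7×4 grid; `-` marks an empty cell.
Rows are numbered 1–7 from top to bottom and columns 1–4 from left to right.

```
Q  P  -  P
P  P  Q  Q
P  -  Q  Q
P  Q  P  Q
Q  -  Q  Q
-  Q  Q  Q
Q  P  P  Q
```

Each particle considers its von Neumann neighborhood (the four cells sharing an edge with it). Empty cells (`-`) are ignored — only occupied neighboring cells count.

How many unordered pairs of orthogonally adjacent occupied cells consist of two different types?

Scan each occupied cell's neighbors to the right and below so each pair is counted once.
Row 1: Q(1,1)–P(1,2)≠ Q(1,1)–P(2,1)≠ P(1,2)–P(2,2)= P(1,4)–Q(2,4)≠  → 3/4 unlike.
Row 2: P(2,1)–P(2,2)= P(2,1)–P(3,1)= P(2,2)–Q(2,3)≠ Q(2,3)–Q(2,4)= Q(2,3)–Q(3,3)= Q(2,4)–Q(3,4)=  → 1/6 unlike.
Row 3: P(3,1)–P(4,1)= Q(3,3)–Q(3,4)= Q(3,3)–P(4,3)≠ Q(3,4)–Q(4,4)=  → 1/4 unlike.
Row 4: P(4,1)–Q(4,2)≠ P(4,1)–Q(5,1)≠ Q(4,2)–P(4,3)≠ P(4,3)–Q(4,4)≠ P(4,3)–Q(5,3)≠ Q(4,4)–Q(5,4)=  → 5/6 unlike.
Row 5: Q(5,3)–Q(5,4)= Q(5,3)–Q(6,3)= Q(5,4)–Q(6,4)=  → 0/3 unlike.
Row 6: Q(6,2)–Q(6,3)= Q(6,2)–P(7,2)≠ Q(6,3)–Q(6,4)= Q(6,3)–P(7,3)≠ Q(6,4)–Q(7,4)=  → 2/5 unlike.
Row 7: Q(7,1)–P(7,2)≠ P(7,2)–P(7,3)= P(7,3)–Q(7,4)≠  → 2/3 unlike.
Total adjacent occupied pairs: 31; unlike-type pairs: 14.

14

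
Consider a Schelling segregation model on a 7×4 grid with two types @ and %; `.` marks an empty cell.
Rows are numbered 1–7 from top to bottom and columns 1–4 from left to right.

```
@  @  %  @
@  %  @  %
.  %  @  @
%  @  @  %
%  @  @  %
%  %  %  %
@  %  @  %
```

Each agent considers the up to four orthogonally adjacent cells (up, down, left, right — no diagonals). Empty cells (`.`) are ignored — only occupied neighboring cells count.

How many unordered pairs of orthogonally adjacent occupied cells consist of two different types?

Scan each occupied cell's neighbors to the right and below so each pair is counted once.
Row 1: @(1,1)–@(1,2)= @(1,1)–@(2,1)= @(1,2)–%(1,3)≠ @(1,2)–%(2,2)≠ %(1,3)–@(1,4)≠ %(1,3)–@(2,3)≠ @(1,4)–%(2,4)≠  → 5/7 unlike.
Row 2: @(2,1)–%(2,2)≠ %(2,2)–@(2,3)≠ %(2,2)–%(3,2)= @(2,3)–%(2,4)≠ @(2,3)–@(3,3)= %(2,4)–@(3,4)≠  → 4/6 unlike.
Row 3: %(3,2)–@(3,3)≠ %(3,2)–@(4,2)≠ @(3,3)–@(3,4)= @(3,3)–@(4,3)= @(3,4)–%(4,4)≠  → 3/5 unlike.
Row 4: %(4,1)–@(4,2)≠ %(4,1)–%(5,1)= @(4,2)–@(4,3)= @(4,2)–@(5,2)= @(4,3)–%(4,4)≠ @(4,3)–@(5,3)= %(4,4)–%(5,4)=  → 2/7 unlike.
Row 5: %(5,1)–@(5,2)≠ %(5,1)–%(6,1)= @(5,2)–@(5,3)= @(5,2)–%(6,2)≠ @(5,3)–%(5,4)≠ @(5,3)–%(6,3)≠ %(5,4)–%(6,4)=  → 4/7 unlike.
Row 6: %(6,1)–%(6,2)= %(6,1)–@(7,1)≠ %(6,2)–%(6,3)= %(6,2)–%(7,2)= %(6,3)–%(6,4)= %(6,3)–@(7,3)≠ %(6,4)–%(7,4)=  → 2/7 unlike.
Row 7: @(7,1)–%(7,2)≠ %(7,2)–@(7,3)≠ @(7,3)–%(7,4)≠  → 3/3 unlike.
Total adjacent occupied pairs: 42; unlike-type pairs: 23.

23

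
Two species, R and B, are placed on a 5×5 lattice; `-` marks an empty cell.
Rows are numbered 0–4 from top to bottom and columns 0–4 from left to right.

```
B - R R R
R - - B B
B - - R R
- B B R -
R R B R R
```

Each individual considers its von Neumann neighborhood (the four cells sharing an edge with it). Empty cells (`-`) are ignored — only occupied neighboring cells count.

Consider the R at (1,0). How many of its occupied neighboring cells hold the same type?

0

Occupied neighbors of (1,0): (0,0)=B, (2,0)=B.
Same type (R): 0 of 2.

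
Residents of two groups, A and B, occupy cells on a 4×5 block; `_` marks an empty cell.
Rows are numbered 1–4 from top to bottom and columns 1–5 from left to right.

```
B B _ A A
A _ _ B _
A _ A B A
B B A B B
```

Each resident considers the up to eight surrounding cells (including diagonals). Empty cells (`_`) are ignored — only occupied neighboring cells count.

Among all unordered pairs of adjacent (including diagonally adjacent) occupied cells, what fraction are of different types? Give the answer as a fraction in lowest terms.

17/26

Scan each occupied cell's neighbors to the right and below (and the two forward diagonals) so each pair is counted once.
From row 1: 4 unlike of 6 pairs (running 4/6).
From row 2: 2 unlike of 4 pairs (running 6/10).
From row 3: 9 unlike of 12 pairs (running 15/22).
From row 4: 2 unlike of 4 pairs (running 17/26).
Total adjacent occupied pairs: 26; unlike-type pairs: 17.
17/26 is already in lowest terms.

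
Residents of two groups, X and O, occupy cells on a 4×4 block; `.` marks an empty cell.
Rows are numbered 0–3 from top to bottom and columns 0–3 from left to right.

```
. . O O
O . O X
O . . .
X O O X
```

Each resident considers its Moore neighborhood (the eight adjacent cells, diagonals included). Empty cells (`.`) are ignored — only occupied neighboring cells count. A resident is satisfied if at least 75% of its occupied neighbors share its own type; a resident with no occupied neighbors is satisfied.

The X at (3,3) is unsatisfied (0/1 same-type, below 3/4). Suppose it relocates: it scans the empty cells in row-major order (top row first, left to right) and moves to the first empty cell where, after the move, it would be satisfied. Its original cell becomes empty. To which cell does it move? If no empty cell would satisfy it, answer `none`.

Vacating (3,3). Empty cells in order:
  (0,0): 0/1 same-type → still unsatisfied.
  (0,1): 0/3 same-type → still unsatisfied.
  (1,1): 0/4 same-type → still unsatisfied.
  (2,1): 1/6 same-type → still unsatisfied.
  (2,2): 1/4 same-type → still unsatisfied.
  (2,3): 1/3 same-type → still unsatisfied.

none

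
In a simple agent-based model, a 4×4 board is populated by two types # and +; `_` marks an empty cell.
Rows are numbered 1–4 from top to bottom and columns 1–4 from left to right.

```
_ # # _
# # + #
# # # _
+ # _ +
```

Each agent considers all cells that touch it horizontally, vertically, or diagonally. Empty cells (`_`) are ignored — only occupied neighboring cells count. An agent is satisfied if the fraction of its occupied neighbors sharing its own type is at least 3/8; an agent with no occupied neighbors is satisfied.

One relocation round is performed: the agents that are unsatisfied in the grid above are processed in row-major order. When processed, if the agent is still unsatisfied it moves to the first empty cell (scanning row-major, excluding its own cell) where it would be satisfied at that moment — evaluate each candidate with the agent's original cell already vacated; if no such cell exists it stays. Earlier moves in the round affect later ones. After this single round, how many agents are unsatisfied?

1

Initially unsatisfied (in order): (2,3), (4,1), (4,4).
  (2,3): no empty cell satisfies it; stays.
  (4,1) → (3,4).
  (4,4): now satisfied by earlier moves; stays.
Resulting grid:
_ # # _
# # + #
# # # +
_ # _ +
Unsatisfied now: (2,3).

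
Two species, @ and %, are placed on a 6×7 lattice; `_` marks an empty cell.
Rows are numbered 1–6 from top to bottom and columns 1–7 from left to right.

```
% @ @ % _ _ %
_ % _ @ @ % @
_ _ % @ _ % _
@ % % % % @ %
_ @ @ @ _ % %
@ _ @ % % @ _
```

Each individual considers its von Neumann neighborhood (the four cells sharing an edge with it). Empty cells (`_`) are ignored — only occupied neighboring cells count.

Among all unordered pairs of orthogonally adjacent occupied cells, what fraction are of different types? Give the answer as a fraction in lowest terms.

Scan each occupied cell's neighbors to the right and below so each pair is counted once.
From row 1: 5 unlike of 6 pairs (running 5/6).
From row 2: 2 unlike of 5 pairs (running 7/11).
From row 3: 3 unlike of 4 pairs (running 10/15).
From row 4: 7 unlike of 11 pairs (running 17/26).
From row 5: 2 unlike of 6 pairs (running 19/32).
From row 6: 2 unlike of 3 pairs (running 21/35).
Total adjacent occupied pairs: 35; unlike-type pairs: 21.
21/35 reduces to 3/5.

3/5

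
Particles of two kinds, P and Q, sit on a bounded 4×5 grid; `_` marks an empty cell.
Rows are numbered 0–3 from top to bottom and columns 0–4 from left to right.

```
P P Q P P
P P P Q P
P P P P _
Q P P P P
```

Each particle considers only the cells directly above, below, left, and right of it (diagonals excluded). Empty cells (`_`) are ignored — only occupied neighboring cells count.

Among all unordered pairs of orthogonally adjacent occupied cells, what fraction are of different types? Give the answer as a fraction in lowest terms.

9/28

Scan each occupied cell's neighbors to the right and below so each pair is counted once.
From row 0: 4 unlike of 9 pairs (running 4/9).
From row 1: 3 unlike of 8 pairs (running 7/17).
From row 2: 1 unlike of 7 pairs (running 8/24).
From row 3: 1 unlike of 4 pairs (running 9/28).
Total adjacent occupied pairs: 28; unlike-type pairs: 9.
9/28 is already in lowest terms.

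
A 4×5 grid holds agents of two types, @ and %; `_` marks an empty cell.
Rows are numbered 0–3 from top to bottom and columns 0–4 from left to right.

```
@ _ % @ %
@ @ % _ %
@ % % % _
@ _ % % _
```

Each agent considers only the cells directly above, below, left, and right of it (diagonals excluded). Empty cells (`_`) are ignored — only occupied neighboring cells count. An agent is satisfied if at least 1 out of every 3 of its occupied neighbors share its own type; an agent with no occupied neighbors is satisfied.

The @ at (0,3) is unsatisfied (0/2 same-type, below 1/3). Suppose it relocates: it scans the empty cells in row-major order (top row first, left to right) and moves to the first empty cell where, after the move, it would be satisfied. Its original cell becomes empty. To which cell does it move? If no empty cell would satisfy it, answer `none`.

Vacating (0,3). Empty cells in order:
  (0,1): 2/3 same-type → satisfied — stop here.

(0,1)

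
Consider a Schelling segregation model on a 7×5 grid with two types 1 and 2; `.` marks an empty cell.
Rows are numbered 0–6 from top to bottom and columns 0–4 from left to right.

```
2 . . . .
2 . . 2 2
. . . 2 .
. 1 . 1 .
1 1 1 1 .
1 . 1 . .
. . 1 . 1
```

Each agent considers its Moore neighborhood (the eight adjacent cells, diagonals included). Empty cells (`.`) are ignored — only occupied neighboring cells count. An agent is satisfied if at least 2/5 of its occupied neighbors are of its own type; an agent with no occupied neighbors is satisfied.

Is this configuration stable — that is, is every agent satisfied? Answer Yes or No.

Yes

(0,0)2 1/1 satisfied
(1,0)2 1/1 satisfied
(1,3)2 2/2 satisfied
(1,4)2 2/2 satisfied
(2,3)2 2/3 satisfied
(3,1)1 3/3 satisfied
(3,3)1 2/3 satisfied
(4,0)1 3/3 satisfied
(4,1)1 5/5 satisfied
(4,2)1 5/5 satisfied
(4,3)1 3/3 satisfied
(5,0)1 2/2 satisfied
(5,2)1 4/4 satisfied
(6,2)1 1/1 satisfied
(6,4)1 0/0 satisfied
All meet the threshold, so the configuration is stable.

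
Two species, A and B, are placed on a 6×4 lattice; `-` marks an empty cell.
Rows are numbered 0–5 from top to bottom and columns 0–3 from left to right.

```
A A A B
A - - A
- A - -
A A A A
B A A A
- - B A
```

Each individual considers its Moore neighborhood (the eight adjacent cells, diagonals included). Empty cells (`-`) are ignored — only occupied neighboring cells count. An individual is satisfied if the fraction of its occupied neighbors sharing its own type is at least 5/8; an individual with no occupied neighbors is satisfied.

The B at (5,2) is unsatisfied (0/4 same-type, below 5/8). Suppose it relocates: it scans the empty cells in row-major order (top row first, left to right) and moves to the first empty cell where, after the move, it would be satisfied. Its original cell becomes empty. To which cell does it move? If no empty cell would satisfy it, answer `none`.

Vacating (5,2). Empty cells in order:
  (1,1): 0/5 same-type → still unsatisfied.
  (1,2): 1/5 same-type → still unsatisfied.
  (2,0): 0/4 same-type → still unsatisfied.
  (2,2): 0/5 same-type → still unsatisfied.
  (2,3): 0/3 same-type → still unsatisfied.
  (5,0): 1/2 same-type → still unsatisfied.
  (5,1): 1/3 same-type → still unsatisfied.

none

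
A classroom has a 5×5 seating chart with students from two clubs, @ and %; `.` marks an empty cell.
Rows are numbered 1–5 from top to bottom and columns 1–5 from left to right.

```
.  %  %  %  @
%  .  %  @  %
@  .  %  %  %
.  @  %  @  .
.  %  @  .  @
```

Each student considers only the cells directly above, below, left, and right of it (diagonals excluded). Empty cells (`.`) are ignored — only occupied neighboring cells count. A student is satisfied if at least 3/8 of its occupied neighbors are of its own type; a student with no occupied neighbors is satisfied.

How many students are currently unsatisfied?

(1,2)% 1/1 ✓
(1,3)% 3/3 ✓
(1,4)% 1/3 ✗
(1,5)@ 0/2 ✗
(2,1)% 0/1 ✗
(2,3)% 2/3 ✓
(2,4)@ 0/4 ✗
(2,5)% 1/3 ✗
(3,1)@ 0/1 ✗
(3,3)% 3/3 ✓
(3,4)% 2/4 ✓
(3,5)% 2/2 ✓
(4,2)@ 0/2 ✗
(4,3)% 1/4 ✗
(4,4)@ 0/2 ✗
(5,2)% 0/2 ✗
(5,3)@ 0/2 ✗
(5,5)@ 0/0 ✓
Unsatisfied: (1,4), (1,5), (2,1), (2,4), (2,5), (3,1), (4,2), (4,3), (4,4), (5,2), (5,3) — 11 in total.

11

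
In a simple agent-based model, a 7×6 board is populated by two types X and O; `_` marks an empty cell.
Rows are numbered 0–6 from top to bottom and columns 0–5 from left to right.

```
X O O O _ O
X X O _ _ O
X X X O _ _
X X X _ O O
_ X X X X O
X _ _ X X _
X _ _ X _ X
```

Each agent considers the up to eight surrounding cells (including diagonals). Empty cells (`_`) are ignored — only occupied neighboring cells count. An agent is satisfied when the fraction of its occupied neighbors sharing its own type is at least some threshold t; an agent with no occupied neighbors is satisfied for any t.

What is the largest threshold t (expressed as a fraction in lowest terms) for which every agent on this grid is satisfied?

(0,0)X 2/3
(0,1)O 2/5
(0,2)O 3/4
(0,3)O 2/2
(0,5)O 1/1
(1,0)X 4/5
(1,1)X 5/8
(1,2)O 4/7
(1,5)O 1/1
(2,0)X 5/5
(2,1)X 7/8
(2,2)X 4/6
(2,3)O 2/4
(3,0)X 4/4
(3,1)X 7/7
(3,2)X 6/7
(3,4)O 3/5
(3,5)O 2/3
(4,1)X 5/5
(4,2)X 5/5
(4,3)X 5/6
(4,4)X 3/6
(4,5)O 2/4
(5,0)X 2/2
(5,3)X 5/5
(5,4)X 5/6
(6,0)X 1/1
(6,3)X 2/2
(6,5)X 1/1
The smallest same-type fraction is 2/5 at (0,1), which reduces to 2/5. Any threshold above that leaves this agent unsatisfied.

2/5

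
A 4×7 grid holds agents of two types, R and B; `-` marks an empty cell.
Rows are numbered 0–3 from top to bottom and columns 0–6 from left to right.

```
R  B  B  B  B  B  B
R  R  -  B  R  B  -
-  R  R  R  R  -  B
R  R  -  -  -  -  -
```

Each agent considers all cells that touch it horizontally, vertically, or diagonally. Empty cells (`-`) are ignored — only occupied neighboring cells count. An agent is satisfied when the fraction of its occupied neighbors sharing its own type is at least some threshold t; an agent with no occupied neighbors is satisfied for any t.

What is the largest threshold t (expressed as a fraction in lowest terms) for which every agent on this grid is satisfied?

1/4

Row 0: (0,0)R 2/3 · (0,1)B 1/4 · (0,2)B 3/4 · (0,3)B 3/4 · (0,4)B 4/5 · (0,5)B 3/4 · (0,6)B 2/2
Row 1: (1,0)R 3/4 · (1,1)R 4/6 · (1,3)B 3/7 · (1,4)R 2/7 · (1,5)B 4/6
Row 2: (2,1)R 5/5 · (2,2)R 4/5 · (2,3)R 3/4 · (2,4)R 2/4 · (2,6)B 1/1
Row 3: (3,0)R 2/2 · (3,1)R 3/3
The smallest same-type fraction is 1/4 at (0,1), which reduces to 1/4. Any threshold above that leaves this agent unsatisfied.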